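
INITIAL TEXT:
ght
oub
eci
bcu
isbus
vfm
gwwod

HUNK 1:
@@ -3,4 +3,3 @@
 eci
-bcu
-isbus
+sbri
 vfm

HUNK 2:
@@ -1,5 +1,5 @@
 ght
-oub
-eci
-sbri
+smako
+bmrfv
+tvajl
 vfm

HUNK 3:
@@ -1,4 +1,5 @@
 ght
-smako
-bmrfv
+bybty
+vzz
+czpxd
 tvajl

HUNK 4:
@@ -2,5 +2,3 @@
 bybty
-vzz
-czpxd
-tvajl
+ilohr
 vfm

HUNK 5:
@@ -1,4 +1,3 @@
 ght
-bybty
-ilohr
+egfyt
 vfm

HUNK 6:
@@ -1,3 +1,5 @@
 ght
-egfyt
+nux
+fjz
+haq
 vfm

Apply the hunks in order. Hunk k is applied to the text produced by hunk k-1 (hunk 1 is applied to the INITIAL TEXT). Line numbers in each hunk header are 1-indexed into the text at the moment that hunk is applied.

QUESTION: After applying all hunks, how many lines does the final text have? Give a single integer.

Hunk 1: at line 3 remove [bcu,isbus] add [sbri] -> 6 lines: ght oub eci sbri vfm gwwod
Hunk 2: at line 1 remove [oub,eci,sbri] add [smako,bmrfv,tvajl] -> 6 lines: ght smako bmrfv tvajl vfm gwwod
Hunk 3: at line 1 remove [smako,bmrfv] add [bybty,vzz,czpxd] -> 7 lines: ght bybty vzz czpxd tvajl vfm gwwod
Hunk 4: at line 2 remove [vzz,czpxd,tvajl] add [ilohr] -> 5 lines: ght bybty ilohr vfm gwwod
Hunk 5: at line 1 remove [bybty,ilohr] add [egfyt] -> 4 lines: ght egfyt vfm gwwod
Hunk 6: at line 1 remove [egfyt] add [nux,fjz,haq] -> 6 lines: ght nux fjz haq vfm gwwod
Final line count: 6

Answer: 6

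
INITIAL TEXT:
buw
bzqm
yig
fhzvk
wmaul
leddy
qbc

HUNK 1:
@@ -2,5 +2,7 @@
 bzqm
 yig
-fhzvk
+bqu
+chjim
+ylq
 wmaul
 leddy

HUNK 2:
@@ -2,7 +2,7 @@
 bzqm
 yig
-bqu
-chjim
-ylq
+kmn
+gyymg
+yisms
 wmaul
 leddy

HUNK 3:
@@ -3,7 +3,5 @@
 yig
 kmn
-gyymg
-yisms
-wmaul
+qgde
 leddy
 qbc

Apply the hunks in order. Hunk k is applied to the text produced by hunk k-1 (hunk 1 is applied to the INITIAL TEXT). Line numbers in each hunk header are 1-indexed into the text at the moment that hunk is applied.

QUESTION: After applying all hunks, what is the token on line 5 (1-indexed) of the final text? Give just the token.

Hunk 1: at line 2 remove [fhzvk] add [bqu,chjim,ylq] -> 9 lines: buw bzqm yig bqu chjim ylq wmaul leddy qbc
Hunk 2: at line 2 remove [bqu,chjim,ylq] add [kmn,gyymg,yisms] -> 9 lines: buw bzqm yig kmn gyymg yisms wmaul leddy qbc
Hunk 3: at line 3 remove [gyymg,yisms,wmaul] add [qgde] -> 7 lines: buw bzqm yig kmn qgde leddy qbc
Final line 5: qgde

Answer: qgde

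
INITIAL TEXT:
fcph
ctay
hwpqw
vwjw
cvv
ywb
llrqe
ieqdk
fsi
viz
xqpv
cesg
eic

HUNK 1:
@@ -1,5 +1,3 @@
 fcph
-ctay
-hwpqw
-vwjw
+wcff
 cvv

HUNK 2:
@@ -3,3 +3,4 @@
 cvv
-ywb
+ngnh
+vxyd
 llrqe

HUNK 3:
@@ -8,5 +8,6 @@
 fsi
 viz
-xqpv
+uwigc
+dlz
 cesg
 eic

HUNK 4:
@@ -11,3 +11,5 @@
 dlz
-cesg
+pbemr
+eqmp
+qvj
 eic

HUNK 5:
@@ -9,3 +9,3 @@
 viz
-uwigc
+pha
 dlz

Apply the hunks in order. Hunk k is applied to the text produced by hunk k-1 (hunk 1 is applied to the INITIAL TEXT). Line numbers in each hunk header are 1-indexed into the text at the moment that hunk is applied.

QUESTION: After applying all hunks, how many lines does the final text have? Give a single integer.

Answer: 15

Derivation:
Hunk 1: at line 1 remove [ctay,hwpqw,vwjw] add [wcff] -> 11 lines: fcph wcff cvv ywb llrqe ieqdk fsi viz xqpv cesg eic
Hunk 2: at line 3 remove [ywb] add [ngnh,vxyd] -> 12 lines: fcph wcff cvv ngnh vxyd llrqe ieqdk fsi viz xqpv cesg eic
Hunk 3: at line 8 remove [xqpv] add [uwigc,dlz] -> 13 lines: fcph wcff cvv ngnh vxyd llrqe ieqdk fsi viz uwigc dlz cesg eic
Hunk 4: at line 11 remove [cesg] add [pbemr,eqmp,qvj] -> 15 lines: fcph wcff cvv ngnh vxyd llrqe ieqdk fsi viz uwigc dlz pbemr eqmp qvj eic
Hunk 5: at line 9 remove [uwigc] add [pha] -> 15 lines: fcph wcff cvv ngnh vxyd llrqe ieqdk fsi viz pha dlz pbemr eqmp qvj eic
Final line count: 15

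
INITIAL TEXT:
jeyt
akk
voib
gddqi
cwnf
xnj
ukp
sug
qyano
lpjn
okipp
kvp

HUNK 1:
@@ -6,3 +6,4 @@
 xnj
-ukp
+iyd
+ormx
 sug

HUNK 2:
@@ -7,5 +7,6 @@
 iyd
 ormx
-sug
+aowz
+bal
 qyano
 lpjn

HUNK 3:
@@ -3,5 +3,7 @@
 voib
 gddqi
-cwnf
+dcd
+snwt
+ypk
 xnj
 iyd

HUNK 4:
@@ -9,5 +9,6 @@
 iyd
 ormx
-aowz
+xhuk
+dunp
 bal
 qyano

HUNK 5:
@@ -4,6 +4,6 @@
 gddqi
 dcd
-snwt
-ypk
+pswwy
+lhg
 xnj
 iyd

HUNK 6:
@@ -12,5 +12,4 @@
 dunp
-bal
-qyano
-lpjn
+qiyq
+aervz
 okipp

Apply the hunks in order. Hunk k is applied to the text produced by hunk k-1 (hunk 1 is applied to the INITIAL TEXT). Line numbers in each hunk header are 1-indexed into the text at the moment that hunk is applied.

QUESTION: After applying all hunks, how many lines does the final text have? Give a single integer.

Hunk 1: at line 6 remove [ukp] add [iyd,ormx] -> 13 lines: jeyt akk voib gddqi cwnf xnj iyd ormx sug qyano lpjn okipp kvp
Hunk 2: at line 7 remove [sug] add [aowz,bal] -> 14 lines: jeyt akk voib gddqi cwnf xnj iyd ormx aowz bal qyano lpjn okipp kvp
Hunk 3: at line 3 remove [cwnf] add [dcd,snwt,ypk] -> 16 lines: jeyt akk voib gddqi dcd snwt ypk xnj iyd ormx aowz bal qyano lpjn okipp kvp
Hunk 4: at line 9 remove [aowz] add [xhuk,dunp] -> 17 lines: jeyt akk voib gddqi dcd snwt ypk xnj iyd ormx xhuk dunp bal qyano lpjn okipp kvp
Hunk 5: at line 4 remove [snwt,ypk] add [pswwy,lhg] -> 17 lines: jeyt akk voib gddqi dcd pswwy lhg xnj iyd ormx xhuk dunp bal qyano lpjn okipp kvp
Hunk 6: at line 12 remove [bal,qyano,lpjn] add [qiyq,aervz] -> 16 lines: jeyt akk voib gddqi dcd pswwy lhg xnj iyd ormx xhuk dunp qiyq aervz okipp kvp
Final line count: 16

Answer: 16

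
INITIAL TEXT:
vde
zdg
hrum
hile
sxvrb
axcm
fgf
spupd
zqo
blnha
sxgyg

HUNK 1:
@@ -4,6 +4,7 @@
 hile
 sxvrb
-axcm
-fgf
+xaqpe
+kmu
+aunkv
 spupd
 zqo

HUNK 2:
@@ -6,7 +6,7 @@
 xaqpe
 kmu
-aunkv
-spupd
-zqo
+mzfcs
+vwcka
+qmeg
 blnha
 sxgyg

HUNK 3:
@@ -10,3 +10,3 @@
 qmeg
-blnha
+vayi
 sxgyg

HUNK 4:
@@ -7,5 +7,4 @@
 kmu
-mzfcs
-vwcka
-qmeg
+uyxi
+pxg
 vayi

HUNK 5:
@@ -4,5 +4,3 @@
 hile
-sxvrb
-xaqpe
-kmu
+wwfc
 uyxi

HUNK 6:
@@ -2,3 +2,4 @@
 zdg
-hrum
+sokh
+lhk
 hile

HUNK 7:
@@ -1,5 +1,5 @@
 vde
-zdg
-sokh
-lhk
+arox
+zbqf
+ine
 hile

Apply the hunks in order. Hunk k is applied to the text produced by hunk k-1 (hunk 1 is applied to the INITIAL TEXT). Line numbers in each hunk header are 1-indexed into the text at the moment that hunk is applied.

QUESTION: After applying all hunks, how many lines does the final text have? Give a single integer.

Answer: 10

Derivation:
Hunk 1: at line 4 remove [axcm,fgf] add [xaqpe,kmu,aunkv] -> 12 lines: vde zdg hrum hile sxvrb xaqpe kmu aunkv spupd zqo blnha sxgyg
Hunk 2: at line 6 remove [aunkv,spupd,zqo] add [mzfcs,vwcka,qmeg] -> 12 lines: vde zdg hrum hile sxvrb xaqpe kmu mzfcs vwcka qmeg blnha sxgyg
Hunk 3: at line 10 remove [blnha] add [vayi] -> 12 lines: vde zdg hrum hile sxvrb xaqpe kmu mzfcs vwcka qmeg vayi sxgyg
Hunk 4: at line 7 remove [mzfcs,vwcka,qmeg] add [uyxi,pxg] -> 11 lines: vde zdg hrum hile sxvrb xaqpe kmu uyxi pxg vayi sxgyg
Hunk 5: at line 4 remove [sxvrb,xaqpe,kmu] add [wwfc] -> 9 lines: vde zdg hrum hile wwfc uyxi pxg vayi sxgyg
Hunk 6: at line 2 remove [hrum] add [sokh,lhk] -> 10 lines: vde zdg sokh lhk hile wwfc uyxi pxg vayi sxgyg
Hunk 7: at line 1 remove [zdg,sokh,lhk] add [arox,zbqf,ine] -> 10 lines: vde arox zbqf ine hile wwfc uyxi pxg vayi sxgyg
Final line count: 10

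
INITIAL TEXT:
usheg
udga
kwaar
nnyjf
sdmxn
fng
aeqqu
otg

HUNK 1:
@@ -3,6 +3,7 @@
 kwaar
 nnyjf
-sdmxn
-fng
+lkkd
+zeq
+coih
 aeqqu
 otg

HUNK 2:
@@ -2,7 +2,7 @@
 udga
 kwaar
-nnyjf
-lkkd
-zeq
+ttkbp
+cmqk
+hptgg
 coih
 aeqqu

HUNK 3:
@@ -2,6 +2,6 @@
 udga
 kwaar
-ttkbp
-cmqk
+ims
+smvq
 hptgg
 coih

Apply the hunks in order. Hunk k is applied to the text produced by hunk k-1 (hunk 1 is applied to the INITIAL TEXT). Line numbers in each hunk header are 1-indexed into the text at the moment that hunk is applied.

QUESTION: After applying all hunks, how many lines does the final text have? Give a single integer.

Answer: 9

Derivation:
Hunk 1: at line 3 remove [sdmxn,fng] add [lkkd,zeq,coih] -> 9 lines: usheg udga kwaar nnyjf lkkd zeq coih aeqqu otg
Hunk 2: at line 2 remove [nnyjf,lkkd,zeq] add [ttkbp,cmqk,hptgg] -> 9 lines: usheg udga kwaar ttkbp cmqk hptgg coih aeqqu otg
Hunk 3: at line 2 remove [ttkbp,cmqk] add [ims,smvq] -> 9 lines: usheg udga kwaar ims smvq hptgg coih aeqqu otg
Final line count: 9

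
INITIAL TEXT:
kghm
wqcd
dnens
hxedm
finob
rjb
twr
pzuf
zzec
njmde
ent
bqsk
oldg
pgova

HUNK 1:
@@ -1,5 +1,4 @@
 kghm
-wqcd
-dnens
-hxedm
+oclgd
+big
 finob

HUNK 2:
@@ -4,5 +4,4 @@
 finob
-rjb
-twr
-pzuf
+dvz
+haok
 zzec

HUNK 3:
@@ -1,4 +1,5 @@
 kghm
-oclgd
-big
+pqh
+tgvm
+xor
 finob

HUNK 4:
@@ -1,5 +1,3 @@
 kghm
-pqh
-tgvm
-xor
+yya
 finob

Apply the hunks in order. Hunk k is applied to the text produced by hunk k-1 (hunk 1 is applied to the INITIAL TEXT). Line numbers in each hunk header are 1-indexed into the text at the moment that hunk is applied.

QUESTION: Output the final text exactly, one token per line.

Hunk 1: at line 1 remove [wqcd,dnens,hxedm] add [oclgd,big] -> 13 lines: kghm oclgd big finob rjb twr pzuf zzec njmde ent bqsk oldg pgova
Hunk 2: at line 4 remove [rjb,twr,pzuf] add [dvz,haok] -> 12 lines: kghm oclgd big finob dvz haok zzec njmde ent bqsk oldg pgova
Hunk 3: at line 1 remove [oclgd,big] add [pqh,tgvm,xor] -> 13 lines: kghm pqh tgvm xor finob dvz haok zzec njmde ent bqsk oldg pgova
Hunk 4: at line 1 remove [pqh,tgvm,xor] add [yya] -> 11 lines: kghm yya finob dvz haok zzec njmde ent bqsk oldg pgova

Answer: kghm
yya
finob
dvz
haok
zzec
njmde
ent
bqsk
oldg
pgova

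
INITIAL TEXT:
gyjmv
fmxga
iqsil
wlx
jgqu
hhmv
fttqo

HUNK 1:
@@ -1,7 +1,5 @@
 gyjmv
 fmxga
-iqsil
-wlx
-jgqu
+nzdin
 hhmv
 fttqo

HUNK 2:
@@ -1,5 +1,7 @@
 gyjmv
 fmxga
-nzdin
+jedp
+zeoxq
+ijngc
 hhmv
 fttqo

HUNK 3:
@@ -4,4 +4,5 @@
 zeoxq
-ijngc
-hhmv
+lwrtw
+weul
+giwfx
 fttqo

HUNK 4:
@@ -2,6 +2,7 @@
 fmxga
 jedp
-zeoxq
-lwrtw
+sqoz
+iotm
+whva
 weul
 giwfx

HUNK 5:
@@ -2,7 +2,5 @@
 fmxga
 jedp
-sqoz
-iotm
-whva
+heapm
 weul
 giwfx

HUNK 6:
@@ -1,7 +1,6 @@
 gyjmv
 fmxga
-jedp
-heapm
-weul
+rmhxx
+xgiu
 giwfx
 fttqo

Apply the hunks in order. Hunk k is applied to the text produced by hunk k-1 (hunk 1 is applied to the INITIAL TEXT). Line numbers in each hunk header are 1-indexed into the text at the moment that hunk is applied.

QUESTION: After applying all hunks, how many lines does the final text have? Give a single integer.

Answer: 6

Derivation:
Hunk 1: at line 1 remove [iqsil,wlx,jgqu] add [nzdin] -> 5 lines: gyjmv fmxga nzdin hhmv fttqo
Hunk 2: at line 1 remove [nzdin] add [jedp,zeoxq,ijngc] -> 7 lines: gyjmv fmxga jedp zeoxq ijngc hhmv fttqo
Hunk 3: at line 4 remove [ijngc,hhmv] add [lwrtw,weul,giwfx] -> 8 lines: gyjmv fmxga jedp zeoxq lwrtw weul giwfx fttqo
Hunk 4: at line 2 remove [zeoxq,lwrtw] add [sqoz,iotm,whva] -> 9 lines: gyjmv fmxga jedp sqoz iotm whva weul giwfx fttqo
Hunk 5: at line 2 remove [sqoz,iotm,whva] add [heapm] -> 7 lines: gyjmv fmxga jedp heapm weul giwfx fttqo
Hunk 6: at line 1 remove [jedp,heapm,weul] add [rmhxx,xgiu] -> 6 lines: gyjmv fmxga rmhxx xgiu giwfx fttqo
Final line count: 6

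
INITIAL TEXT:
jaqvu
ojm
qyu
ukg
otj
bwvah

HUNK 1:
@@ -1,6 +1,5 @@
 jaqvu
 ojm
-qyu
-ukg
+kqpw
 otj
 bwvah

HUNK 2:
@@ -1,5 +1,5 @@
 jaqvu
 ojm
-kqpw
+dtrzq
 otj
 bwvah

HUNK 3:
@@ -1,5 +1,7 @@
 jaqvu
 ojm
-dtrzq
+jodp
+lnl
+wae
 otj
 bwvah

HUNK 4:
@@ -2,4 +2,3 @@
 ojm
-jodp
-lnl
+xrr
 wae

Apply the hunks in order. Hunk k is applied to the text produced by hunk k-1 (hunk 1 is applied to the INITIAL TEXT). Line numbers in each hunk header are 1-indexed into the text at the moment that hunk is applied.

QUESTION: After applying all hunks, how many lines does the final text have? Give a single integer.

Hunk 1: at line 1 remove [qyu,ukg] add [kqpw] -> 5 lines: jaqvu ojm kqpw otj bwvah
Hunk 2: at line 1 remove [kqpw] add [dtrzq] -> 5 lines: jaqvu ojm dtrzq otj bwvah
Hunk 3: at line 1 remove [dtrzq] add [jodp,lnl,wae] -> 7 lines: jaqvu ojm jodp lnl wae otj bwvah
Hunk 4: at line 2 remove [jodp,lnl] add [xrr] -> 6 lines: jaqvu ojm xrr wae otj bwvah
Final line count: 6

Answer: 6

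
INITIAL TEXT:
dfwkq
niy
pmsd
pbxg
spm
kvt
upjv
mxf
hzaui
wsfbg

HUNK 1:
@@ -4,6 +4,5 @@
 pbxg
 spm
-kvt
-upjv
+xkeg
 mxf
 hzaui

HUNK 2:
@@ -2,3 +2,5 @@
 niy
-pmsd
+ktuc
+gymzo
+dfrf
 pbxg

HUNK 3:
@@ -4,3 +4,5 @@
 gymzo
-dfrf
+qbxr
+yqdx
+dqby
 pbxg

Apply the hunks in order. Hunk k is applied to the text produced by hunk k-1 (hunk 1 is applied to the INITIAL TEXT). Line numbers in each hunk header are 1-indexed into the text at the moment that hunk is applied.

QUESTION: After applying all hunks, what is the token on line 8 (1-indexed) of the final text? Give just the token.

Hunk 1: at line 4 remove [kvt,upjv] add [xkeg] -> 9 lines: dfwkq niy pmsd pbxg spm xkeg mxf hzaui wsfbg
Hunk 2: at line 2 remove [pmsd] add [ktuc,gymzo,dfrf] -> 11 lines: dfwkq niy ktuc gymzo dfrf pbxg spm xkeg mxf hzaui wsfbg
Hunk 3: at line 4 remove [dfrf] add [qbxr,yqdx,dqby] -> 13 lines: dfwkq niy ktuc gymzo qbxr yqdx dqby pbxg spm xkeg mxf hzaui wsfbg
Final line 8: pbxg

Answer: pbxg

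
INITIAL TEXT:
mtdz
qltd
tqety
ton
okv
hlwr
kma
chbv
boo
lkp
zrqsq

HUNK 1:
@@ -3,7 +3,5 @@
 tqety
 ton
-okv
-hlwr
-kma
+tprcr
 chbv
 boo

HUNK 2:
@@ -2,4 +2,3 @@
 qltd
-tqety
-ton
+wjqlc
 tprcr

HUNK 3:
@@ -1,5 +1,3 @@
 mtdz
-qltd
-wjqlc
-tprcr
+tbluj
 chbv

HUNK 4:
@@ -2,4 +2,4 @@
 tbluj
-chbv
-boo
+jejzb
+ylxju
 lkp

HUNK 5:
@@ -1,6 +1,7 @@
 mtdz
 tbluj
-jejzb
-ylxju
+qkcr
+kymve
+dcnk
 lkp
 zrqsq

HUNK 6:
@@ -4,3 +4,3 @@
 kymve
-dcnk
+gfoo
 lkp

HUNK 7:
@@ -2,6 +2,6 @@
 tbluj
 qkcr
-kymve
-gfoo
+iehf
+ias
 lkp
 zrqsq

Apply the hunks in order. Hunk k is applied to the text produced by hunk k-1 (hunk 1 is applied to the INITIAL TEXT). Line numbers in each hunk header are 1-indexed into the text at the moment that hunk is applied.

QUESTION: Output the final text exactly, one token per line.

Hunk 1: at line 3 remove [okv,hlwr,kma] add [tprcr] -> 9 lines: mtdz qltd tqety ton tprcr chbv boo lkp zrqsq
Hunk 2: at line 2 remove [tqety,ton] add [wjqlc] -> 8 lines: mtdz qltd wjqlc tprcr chbv boo lkp zrqsq
Hunk 3: at line 1 remove [qltd,wjqlc,tprcr] add [tbluj] -> 6 lines: mtdz tbluj chbv boo lkp zrqsq
Hunk 4: at line 2 remove [chbv,boo] add [jejzb,ylxju] -> 6 lines: mtdz tbluj jejzb ylxju lkp zrqsq
Hunk 5: at line 1 remove [jejzb,ylxju] add [qkcr,kymve,dcnk] -> 7 lines: mtdz tbluj qkcr kymve dcnk lkp zrqsq
Hunk 6: at line 4 remove [dcnk] add [gfoo] -> 7 lines: mtdz tbluj qkcr kymve gfoo lkp zrqsq
Hunk 7: at line 2 remove [kymve,gfoo] add [iehf,ias] -> 7 lines: mtdz tbluj qkcr iehf ias lkp zrqsq

Answer: mtdz
tbluj
qkcr
iehf
ias
lkp
zrqsq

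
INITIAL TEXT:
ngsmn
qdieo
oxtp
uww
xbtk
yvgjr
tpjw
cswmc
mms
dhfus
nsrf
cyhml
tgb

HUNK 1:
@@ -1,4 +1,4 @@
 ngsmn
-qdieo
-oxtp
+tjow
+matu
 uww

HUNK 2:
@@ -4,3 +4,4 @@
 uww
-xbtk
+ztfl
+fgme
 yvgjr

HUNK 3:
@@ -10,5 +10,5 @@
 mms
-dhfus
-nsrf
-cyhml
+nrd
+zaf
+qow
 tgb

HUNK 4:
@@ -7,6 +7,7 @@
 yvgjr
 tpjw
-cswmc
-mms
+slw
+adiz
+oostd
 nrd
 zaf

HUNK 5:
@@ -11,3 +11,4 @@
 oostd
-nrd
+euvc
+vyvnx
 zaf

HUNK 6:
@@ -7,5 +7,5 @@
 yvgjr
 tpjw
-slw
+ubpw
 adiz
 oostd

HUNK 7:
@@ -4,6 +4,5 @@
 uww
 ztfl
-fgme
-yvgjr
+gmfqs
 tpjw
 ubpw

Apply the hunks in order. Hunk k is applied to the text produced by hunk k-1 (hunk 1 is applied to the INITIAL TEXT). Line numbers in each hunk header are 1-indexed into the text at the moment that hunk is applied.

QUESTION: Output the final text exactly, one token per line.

Answer: ngsmn
tjow
matu
uww
ztfl
gmfqs
tpjw
ubpw
adiz
oostd
euvc
vyvnx
zaf
qow
tgb

Derivation:
Hunk 1: at line 1 remove [qdieo,oxtp] add [tjow,matu] -> 13 lines: ngsmn tjow matu uww xbtk yvgjr tpjw cswmc mms dhfus nsrf cyhml tgb
Hunk 2: at line 4 remove [xbtk] add [ztfl,fgme] -> 14 lines: ngsmn tjow matu uww ztfl fgme yvgjr tpjw cswmc mms dhfus nsrf cyhml tgb
Hunk 3: at line 10 remove [dhfus,nsrf,cyhml] add [nrd,zaf,qow] -> 14 lines: ngsmn tjow matu uww ztfl fgme yvgjr tpjw cswmc mms nrd zaf qow tgb
Hunk 4: at line 7 remove [cswmc,mms] add [slw,adiz,oostd] -> 15 lines: ngsmn tjow matu uww ztfl fgme yvgjr tpjw slw adiz oostd nrd zaf qow tgb
Hunk 5: at line 11 remove [nrd] add [euvc,vyvnx] -> 16 lines: ngsmn tjow matu uww ztfl fgme yvgjr tpjw slw adiz oostd euvc vyvnx zaf qow tgb
Hunk 6: at line 7 remove [slw] add [ubpw] -> 16 lines: ngsmn tjow matu uww ztfl fgme yvgjr tpjw ubpw adiz oostd euvc vyvnx zaf qow tgb
Hunk 7: at line 4 remove [fgme,yvgjr] add [gmfqs] -> 15 lines: ngsmn tjow matu uww ztfl gmfqs tpjw ubpw adiz oostd euvc vyvnx zaf qow tgb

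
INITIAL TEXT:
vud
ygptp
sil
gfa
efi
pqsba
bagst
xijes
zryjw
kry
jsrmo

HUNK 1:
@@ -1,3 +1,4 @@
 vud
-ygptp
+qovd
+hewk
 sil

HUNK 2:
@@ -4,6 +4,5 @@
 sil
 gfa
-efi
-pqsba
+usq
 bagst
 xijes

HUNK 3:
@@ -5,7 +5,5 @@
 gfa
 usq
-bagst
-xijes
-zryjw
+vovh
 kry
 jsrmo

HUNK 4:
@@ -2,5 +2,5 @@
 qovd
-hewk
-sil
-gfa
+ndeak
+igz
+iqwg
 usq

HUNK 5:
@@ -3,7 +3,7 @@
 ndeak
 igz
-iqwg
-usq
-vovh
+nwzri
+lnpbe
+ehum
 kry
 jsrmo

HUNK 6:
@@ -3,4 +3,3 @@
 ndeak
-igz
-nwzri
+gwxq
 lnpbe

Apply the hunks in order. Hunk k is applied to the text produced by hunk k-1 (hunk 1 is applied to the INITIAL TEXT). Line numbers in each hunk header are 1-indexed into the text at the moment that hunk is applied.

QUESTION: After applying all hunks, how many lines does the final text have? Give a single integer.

Answer: 8

Derivation:
Hunk 1: at line 1 remove [ygptp] add [qovd,hewk] -> 12 lines: vud qovd hewk sil gfa efi pqsba bagst xijes zryjw kry jsrmo
Hunk 2: at line 4 remove [efi,pqsba] add [usq] -> 11 lines: vud qovd hewk sil gfa usq bagst xijes zryjw kry jsrmo
Hunk 3: at line 5 remove [bagst,xijes,zryjw] add [vovh] -> 9 lines: vud qovd hewk sil gfa usq vovh kry jsrmo
Hunk 4: at line 2 remove [hewk,sil,gfa] add [ndeak,igz,iqwg] -> 9 lines: vud qovd ndeak igz iqwg usq vovh kry jsrmo
Hunk 5: at line 3 remove [iqwg,usq,vovh] add [nwzri,lnpbe,ehum] -> 9 lines: vud qovd ndeak igz nwzri lnpbe ehum kry jsrmo
Hunk 6: at line 3 remove [igz,nwzri] add [gwxq] -> 8 lines: vud qovd ndeak gwxq lnpbe ehum kry jsrmo
Final line count: 8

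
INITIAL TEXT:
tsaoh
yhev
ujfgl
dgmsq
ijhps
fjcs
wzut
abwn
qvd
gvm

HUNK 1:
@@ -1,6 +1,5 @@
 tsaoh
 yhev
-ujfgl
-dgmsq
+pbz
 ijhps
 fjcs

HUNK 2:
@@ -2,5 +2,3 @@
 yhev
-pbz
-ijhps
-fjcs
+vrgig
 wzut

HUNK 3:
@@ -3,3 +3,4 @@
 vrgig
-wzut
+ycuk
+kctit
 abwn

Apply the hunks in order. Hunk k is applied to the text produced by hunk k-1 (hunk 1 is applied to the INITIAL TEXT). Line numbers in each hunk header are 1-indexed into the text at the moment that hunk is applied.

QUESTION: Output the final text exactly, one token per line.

Answer: tsaoh
yhev
vrgig
ycuk
kctit
abwn
qvd
gvm

Derivation:
Hunk 1: at line 1 remove [ujfgl,dgmsq] add [pbz] -> 9 lines: tsaoh yhev pbz ijhps fjcs wzut abwn qvd gvm
Hunk 2: at line 2 remove [pbz,ijhps,fjcs] add [vrgig] -> 7 lines: tsaoh yhev vrgig wzut abwn qvd gvm
Hunk 3: at line 3 remove [wzut] add [ycuk,kctit] -> 8 lines: tsaoh yhev vrgig ycuk kctit abwn qvd gvm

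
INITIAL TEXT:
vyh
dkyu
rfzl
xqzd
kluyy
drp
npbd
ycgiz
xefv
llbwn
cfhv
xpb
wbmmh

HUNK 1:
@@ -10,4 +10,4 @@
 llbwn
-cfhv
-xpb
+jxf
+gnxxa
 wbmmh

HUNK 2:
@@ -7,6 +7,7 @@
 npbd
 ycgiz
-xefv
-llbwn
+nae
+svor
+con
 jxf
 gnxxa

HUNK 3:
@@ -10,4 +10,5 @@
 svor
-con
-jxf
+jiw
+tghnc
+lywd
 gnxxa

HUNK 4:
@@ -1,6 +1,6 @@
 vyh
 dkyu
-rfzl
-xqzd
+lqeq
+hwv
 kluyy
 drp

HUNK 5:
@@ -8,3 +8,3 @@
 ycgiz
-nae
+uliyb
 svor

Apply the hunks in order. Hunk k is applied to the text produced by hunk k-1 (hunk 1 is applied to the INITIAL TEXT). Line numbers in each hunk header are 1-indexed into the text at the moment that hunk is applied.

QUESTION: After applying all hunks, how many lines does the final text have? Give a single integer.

Answer: 15

Derivation:
Hunk 1: at line 10 remove [cfhv,xpb] add [jxf,gnxxa] -> 13 lines: vyh dkyu rfzl xqzd kluyy drp npbd ycgiz xefv llbwn jxf gnxxa wbmmh
Hunk 2: at line 7 remove [xefv,llbwn] add [nae,svor,con] -> 14 lines: vyh dkyu rfzl xqzd kluyy drp npbd ycgiz nae svor con jxf gnxxa wbmmh
Hunk 3: at line 10 remove [con,jxf] add [jiw,tghnc,lywd] -> 15 lines: vyh dkyu rfzl xqzd kluyy drp npbd ycgiz nae svor jiw tghnc lywd gnxxa wbmmh
Hunk 4: at line 1 remove [rfzl,xqzd] add [lqeq,hwv] -> 15 lines: vyh dkyu lqeq hwv kluyy drp npbd ycgiz nae svor jiw tghnc lywd gnxxa wbmmh
Hunk 5: at line 8 remove [nae] add [uliyb] -> 15 lines: vyh dkyu lqeq hwv kluyy drp npbd ycgiz uliyb svor jiw tghnc lywd gnxxa wbmmh
Final line count: 15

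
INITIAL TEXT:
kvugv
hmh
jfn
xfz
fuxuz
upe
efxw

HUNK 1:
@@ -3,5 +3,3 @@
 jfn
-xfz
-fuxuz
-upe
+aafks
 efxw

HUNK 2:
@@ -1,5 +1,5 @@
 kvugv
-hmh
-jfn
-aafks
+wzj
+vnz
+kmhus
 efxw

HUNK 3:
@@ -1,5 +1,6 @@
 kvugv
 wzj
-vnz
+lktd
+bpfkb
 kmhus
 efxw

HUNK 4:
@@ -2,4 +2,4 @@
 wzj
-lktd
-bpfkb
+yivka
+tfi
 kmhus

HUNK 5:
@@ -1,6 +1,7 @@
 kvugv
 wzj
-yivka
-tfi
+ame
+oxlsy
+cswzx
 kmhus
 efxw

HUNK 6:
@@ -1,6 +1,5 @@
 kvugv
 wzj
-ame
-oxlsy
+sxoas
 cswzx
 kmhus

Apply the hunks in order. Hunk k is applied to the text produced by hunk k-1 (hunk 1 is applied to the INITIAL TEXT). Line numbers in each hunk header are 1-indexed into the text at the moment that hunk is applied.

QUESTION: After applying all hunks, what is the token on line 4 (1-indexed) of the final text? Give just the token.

Hunk 1: at line 3 remove [xfz,fuxuz,upe] add [aafks] -> 5 lines: kvugv hmh jfn aafks efxw
Hunk 2: at line 1 remove [hmh,jfn,aafks] add [wzj,vnz,kmhus] -> 5 lines: kvugv wzj vnz kmhus efxw
Hunk 3: at line 1 remove [vnz] add [lktd,bpfkb] -> 6 lines: kvugv wzj lktd bpfkb kmhus efxw
Hunk 4: at line 2 remove [lktd,bpfkb] add [yivka,tfi] -> 6 lines: kvugv wzj yivka tfi kmhus efxw
Hunk 5: at line 1 remove [yivka,tfi] add [ame,oxlsy,cswzx] -> 7 lines: kvugv wzj ame oxlsy cswzx kmhus efxw
Hunk 6: at line 1 remove [ame,oxlsy] add [sxoas] -> 6 lines: kvugv wzj sxoas cswzx kmhus efxw
Final line 4: cswzx

Answer: cswzx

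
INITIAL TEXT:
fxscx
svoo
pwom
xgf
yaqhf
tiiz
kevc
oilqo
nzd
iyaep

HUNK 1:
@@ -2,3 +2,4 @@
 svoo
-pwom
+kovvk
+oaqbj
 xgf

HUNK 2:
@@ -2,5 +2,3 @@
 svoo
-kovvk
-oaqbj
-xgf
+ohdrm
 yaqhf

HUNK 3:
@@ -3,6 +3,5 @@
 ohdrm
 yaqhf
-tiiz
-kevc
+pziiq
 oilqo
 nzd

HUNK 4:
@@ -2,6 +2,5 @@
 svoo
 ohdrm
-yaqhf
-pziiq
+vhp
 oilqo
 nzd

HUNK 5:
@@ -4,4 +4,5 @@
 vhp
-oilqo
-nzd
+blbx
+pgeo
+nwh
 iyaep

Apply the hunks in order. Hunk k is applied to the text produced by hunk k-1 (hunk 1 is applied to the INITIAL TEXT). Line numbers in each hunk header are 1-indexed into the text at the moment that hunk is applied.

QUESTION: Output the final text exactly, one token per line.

Hunk 1: at line 2 remove [pwom] add [kovvk,oaqbj] -> 11 lines: fxscx svoo kovvk oaqbj xgf yaqhf tiiz kevc oilqo nzd iyaep
Hunk 2: at line 2 remove [kovvk,oaqbj,xgf] add [ohdrm] -> 9 lines: fxscx svoo ohdrm yaqhf tiiz kevc oilqo nzd iyaep
Hunk 3: at line 3 remove [tiiz,kevc] add [pziiq] -> 8 lines: fxscx svoo ohdrm yaqhf pziiq oilqo nzd iyaep
Hunk 4: at line 2 remove [yaqhf,pziiq] add [vhp] -> 7 lines: fxscx svoo ohdrm vhp oilqo nzd iyaep
Hunk 5: at line 4 remove [oilqo,nzd] add [blbx,pgeo,nwh] -> 8 lines: fxscx svoo ohdrm vhp blbx pgeo nwh iyaep

Answer: fxscx
svoo
ohdrm
vhp
blbx
pgeo
nwh
iyaep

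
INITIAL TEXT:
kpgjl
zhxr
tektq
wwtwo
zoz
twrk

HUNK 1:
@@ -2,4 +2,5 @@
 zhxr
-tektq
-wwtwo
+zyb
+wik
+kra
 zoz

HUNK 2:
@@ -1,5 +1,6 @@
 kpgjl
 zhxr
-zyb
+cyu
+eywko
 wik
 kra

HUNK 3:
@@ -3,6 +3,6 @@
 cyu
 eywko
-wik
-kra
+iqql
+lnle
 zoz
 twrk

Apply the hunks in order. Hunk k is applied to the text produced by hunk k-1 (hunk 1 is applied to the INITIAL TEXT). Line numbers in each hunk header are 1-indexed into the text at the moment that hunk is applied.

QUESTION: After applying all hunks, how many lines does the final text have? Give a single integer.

Answer: 8

Derivation:
Hunk 1: at line 2 remove [tektq,wwtwo] add [zyb,wik,kra] -> 7 lines: kpgjl zhxr zyb wik kra zoz twrk
Hunk 2: at line 1 remove [zyb] add [cyu,eywko] -> 8 lines: kpgjl zhxr cyu eywko wik kra zoz twrk
Hunk 3: at line 3 remove [wik,kra] add [iqql,lnle] -> 8 lines: kpgjl zhxr cyu eywko iqql lnle zoz twrk
Final line count: 8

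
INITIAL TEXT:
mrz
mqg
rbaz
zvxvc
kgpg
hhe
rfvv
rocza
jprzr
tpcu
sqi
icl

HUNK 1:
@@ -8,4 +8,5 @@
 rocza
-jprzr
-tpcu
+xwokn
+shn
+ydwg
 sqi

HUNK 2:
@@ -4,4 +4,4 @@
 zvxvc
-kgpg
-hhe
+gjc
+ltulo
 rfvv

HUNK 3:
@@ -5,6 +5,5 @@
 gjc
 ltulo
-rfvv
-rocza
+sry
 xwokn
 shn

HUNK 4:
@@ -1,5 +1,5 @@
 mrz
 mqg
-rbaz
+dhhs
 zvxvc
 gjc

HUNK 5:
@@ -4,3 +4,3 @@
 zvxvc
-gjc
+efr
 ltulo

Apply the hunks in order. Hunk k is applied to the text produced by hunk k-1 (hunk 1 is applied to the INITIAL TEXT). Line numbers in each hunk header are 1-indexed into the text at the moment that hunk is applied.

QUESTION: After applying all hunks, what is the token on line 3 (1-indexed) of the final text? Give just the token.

Answer: dhhs

Derivation:
Hunk 1: at line 8 remove [jprzr,tpcu] add [xwokn,shn,ydwg] -> 13 lines: mrz mqg rbaz zvxvc kgpg hhe rfvv rocza xwokn shn ydwg sqi icl
Hunk 2: at line 4 remove [kgpg,hhe] add [gjc,ltulo] -> 13 lines: mrz mqg rbaz zvxvc gjc ltulo rfvv rocza xwokn shn ydwg sqi icl
Hunk 3: at line 5 remove [rfvv,rocza] add [sry] -> 12 lines: mrz mqg rbaz zvxvc gjc ltulo sry xwokn shn ydwg sqi icl
Hunk 4: at line 1 remove [rbaz] add [dhhs] -> 12 lines: mrz mqg dhhs zvxvc gjc ltulo sry xwokn shn ydwg sqi icl
Hunk 5: at line 4 remove [gjc] add [efr] -> 12 lines: mrz mqg dhhs zvxvc efr ltulo sry xwokn shn ydwg sqi icl
Final line 3: dhhs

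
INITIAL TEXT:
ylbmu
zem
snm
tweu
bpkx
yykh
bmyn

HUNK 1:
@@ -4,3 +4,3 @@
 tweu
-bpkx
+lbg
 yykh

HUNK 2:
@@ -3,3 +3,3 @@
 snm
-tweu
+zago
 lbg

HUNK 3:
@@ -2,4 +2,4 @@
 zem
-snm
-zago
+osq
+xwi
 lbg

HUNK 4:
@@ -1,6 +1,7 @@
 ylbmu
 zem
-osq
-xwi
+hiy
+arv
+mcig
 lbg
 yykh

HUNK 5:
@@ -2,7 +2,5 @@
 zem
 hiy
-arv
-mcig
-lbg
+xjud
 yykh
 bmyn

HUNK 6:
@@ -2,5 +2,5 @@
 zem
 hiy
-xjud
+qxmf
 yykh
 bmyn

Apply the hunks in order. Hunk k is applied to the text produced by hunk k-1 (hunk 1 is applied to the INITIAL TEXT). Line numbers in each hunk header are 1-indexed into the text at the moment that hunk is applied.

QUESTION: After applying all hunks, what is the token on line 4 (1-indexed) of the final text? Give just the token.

Hunk 1: at line 4 remove [bpkx] add [lbg] -> 7 lines: ylbmu zem snm tweu lbg yykh bmyn
Hunk 2: at line 3 remove [tweu] add [zago] -> 7 lines: ylbmu zem snm zago lbg yykh bmyn
Hunk 3: at line 2 remove [snm,zago] add [osq,xwi] -> 7 lines: ylbmu zem osq xwi lbg yykh bmyn
Hunk 4: at line 1 remove [osq,xwi] add [hiy,arv,mcig] -> 8 lines: ylbmu zem hiy arv mcig lbg yykh bmyn
Hunk 5: at line 2 remove [arv,mcig,lbg] add [xjud] -> 6 lines: ylbmu zem hiy xjud yykh bmyn
Hunk 6: at line 2 remove [xjud] add [qxmf] -> 6 lines: ylbmu zem hiy qxmf yykh bmyn
Final line 4: qxmf

Answer: qxmf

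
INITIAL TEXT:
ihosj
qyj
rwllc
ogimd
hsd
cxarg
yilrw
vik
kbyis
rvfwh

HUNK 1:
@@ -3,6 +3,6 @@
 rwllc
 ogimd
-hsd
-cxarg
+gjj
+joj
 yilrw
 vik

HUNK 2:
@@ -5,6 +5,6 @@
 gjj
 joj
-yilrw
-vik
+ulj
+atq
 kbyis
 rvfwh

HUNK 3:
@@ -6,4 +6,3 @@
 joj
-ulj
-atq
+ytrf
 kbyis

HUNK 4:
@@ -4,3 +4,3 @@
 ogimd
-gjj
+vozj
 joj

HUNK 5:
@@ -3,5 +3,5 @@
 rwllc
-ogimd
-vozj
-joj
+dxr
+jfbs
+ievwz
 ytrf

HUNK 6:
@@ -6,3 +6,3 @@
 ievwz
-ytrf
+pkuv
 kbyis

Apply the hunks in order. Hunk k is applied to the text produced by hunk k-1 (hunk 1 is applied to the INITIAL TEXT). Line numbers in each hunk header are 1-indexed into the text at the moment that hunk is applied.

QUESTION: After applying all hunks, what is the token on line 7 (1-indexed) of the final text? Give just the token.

Hunk 1: at line 3 remove [hsd,cxarg] add [gjj,joj] -> 10 lines: ihosj qyj rwllc ogimd gjj joj yilrw vik kbyis rvfwh
Hunk 2: at line 5 remove [yilrw,vik] add [ulj,atq] -> 10 lines: ihosj qyj rwllc ogimd gjj joj ulj atq kbyis rvfwh
Hunk 3: at line 6 remove [ulj,atq] add [ytrf] -> 9 lines: ihosj qyj rwllc ogimd gjj joj ytrf kbyis rvfwh
Hunk 4: at line 4 remove [gjj] add [vozj] -> 9 lines: ihosj qyj rwllc ogimd vozj joj ytrf kbyis rvfwh
Hunk 5: at line 3 remove [ogimd,vozj,joj] add [dxr,jfbs,ievwz] -> 9 lines: ihosj qyj rwllc dxr jfbs ievwz ytrf kbyis rvfwh
Hunk 6: at line 6 remove [ytrf] add [pkuv] -> 9 lines: ihosj qyj rwllc dxr jfbs ievwz pkuv kbyis rvfwh
Final line 7: pkuv

Answer: pkuv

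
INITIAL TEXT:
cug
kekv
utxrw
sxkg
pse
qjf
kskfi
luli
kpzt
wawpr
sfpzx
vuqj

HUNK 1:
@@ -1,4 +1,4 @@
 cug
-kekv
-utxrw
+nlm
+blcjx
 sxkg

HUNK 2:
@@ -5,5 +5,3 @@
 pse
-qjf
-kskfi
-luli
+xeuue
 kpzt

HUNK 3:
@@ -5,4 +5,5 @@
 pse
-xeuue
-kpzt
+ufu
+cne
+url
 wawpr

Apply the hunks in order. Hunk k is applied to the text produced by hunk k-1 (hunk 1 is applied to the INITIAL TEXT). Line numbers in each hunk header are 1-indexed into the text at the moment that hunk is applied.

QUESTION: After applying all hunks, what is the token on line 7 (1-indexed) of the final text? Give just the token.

Hunk 1: at line 1 remove [kekv,utxrw] add [nlm,blcjx] -> 12 lines: cug nlm blcjx sxkg pse qjf kskfi luli kpzt wawpr sfpzx vuqj
Hunk 2: at line 5 remove [qjf,kskfi,luli] add [xeuue] -> 10 lines: cug nlm blcjx sxkg pse xeuue kpzt wawpr sfpzx vuqj
Hunk 3: at line 5 remove [xeuue,kpzt] add [ufu,cne,url] -> 11 lines: cug nlm blcjx sxkg pse ufu cne url wawpr sfpzx vuqj
Final line 7: cne

Answer: cne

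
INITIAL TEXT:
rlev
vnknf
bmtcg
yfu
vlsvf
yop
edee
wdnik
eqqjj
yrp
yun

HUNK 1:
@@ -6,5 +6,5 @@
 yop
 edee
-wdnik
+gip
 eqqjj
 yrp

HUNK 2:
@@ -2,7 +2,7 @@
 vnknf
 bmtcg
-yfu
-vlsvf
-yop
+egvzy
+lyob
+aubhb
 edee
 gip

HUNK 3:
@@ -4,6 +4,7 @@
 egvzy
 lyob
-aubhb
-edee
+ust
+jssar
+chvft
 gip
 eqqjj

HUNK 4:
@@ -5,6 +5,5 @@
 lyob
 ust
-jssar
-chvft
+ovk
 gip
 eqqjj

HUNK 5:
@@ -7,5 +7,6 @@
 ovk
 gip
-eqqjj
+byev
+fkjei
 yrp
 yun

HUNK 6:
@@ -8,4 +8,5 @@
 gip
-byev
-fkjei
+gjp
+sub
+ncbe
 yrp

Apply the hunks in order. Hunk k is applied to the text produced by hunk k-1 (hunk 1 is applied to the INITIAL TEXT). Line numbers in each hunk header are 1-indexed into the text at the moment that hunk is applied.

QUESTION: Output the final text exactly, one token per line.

Answer: rlev
vnknf
bmtcg
egvzy
lyob
ust
ovk
gip
gjp
sub
ncbe
yrp
yun

Derivation:
Hunk 1: at line 6 remove [wdnik] add [gip] -> 11 lines: rlev vnknf bmtcg yfu vlsvf yop edee gip eqqjj yrp yun
Hunk 2: at line 2 remove [yfu,vlsvf,yop] add [egvzy,lyob,aubhb] -> 11 lines: rlev vnknf bmtcg egvzy lyob aubhb edee gip eqqjj yrp yun
Hunk 3: at line 4 remove [aubhb,edee] add [ust,jssar,chvft] -> 12 lines: rlev vnknf bmtcg egvzy lyob ust jssar chvft gip eqqjj yrp yun
Hunk 4: at line 5 remove [jssar,chvft] add [ovk] -> 11 lines: rlev vnknf bmtcg egvzy lyob ust ovk gip eqqjj yrp yun
Hunk 5: at line 7 remove [eqqjj] add [byev,fkjei] -> 12 lines: rlev vnknf bmtcg egvzy lyob ust ovk gip byev fkjei yrp yun
Hunk 6: at line 8 remove [byev,fkjei] add [gjp,sub,ncbe] -> 13 lines: rlev vnknf bmtcg egvzy lyob ust ovk gip gjp sub ncbe yrp yun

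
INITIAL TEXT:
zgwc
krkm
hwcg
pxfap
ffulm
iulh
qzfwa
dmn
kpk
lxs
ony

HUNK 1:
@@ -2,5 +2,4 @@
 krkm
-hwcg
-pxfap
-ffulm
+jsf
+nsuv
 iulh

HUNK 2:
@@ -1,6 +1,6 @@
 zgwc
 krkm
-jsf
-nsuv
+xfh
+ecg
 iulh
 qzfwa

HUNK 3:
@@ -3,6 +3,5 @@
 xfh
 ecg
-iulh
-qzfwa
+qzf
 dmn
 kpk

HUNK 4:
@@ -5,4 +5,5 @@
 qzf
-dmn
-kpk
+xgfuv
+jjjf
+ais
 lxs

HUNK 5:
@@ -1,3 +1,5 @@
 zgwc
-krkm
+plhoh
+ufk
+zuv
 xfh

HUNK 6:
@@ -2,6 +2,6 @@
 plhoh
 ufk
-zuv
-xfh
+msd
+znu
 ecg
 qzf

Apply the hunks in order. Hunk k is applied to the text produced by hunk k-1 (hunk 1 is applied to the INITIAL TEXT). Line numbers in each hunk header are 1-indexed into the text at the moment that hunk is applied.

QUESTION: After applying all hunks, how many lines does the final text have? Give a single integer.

Hunk 1: at line 2 remove [hwcg,pxfap,ffulm] add [jsf,nsuv] -> 10 lines: zgwc krkm jsf nsuv iulh qzfwa dmn kpk lxs ony
Hunk 2: at line 1 remove [jsf,nsuv] add [xfh,ecg] -> 10 lines: zgwc krkm xfh ecg iulh qzfwa dmn kpk lxs ony
Hunk 3: at line 3 remove [iulh,qzfwa] add [qzf] -> 9 lines: zgwc krkm xfh ecg qzf dmn kpk lxs ony
Hunk 4: at line 5 remove [dmn,kpk] add [xgfuv,jjjf,ais] -> 10 lines: zgwc krkm xfh ecg qzf xgfuv jjjf ais lxs ony
Hunk 5: at line 1 remove [krkm] add [plhoh,ufk,zuv] -> 12 lines: zgwc plhoh ufk zuv xfh ecg qzf xgfuv jjjf ais lxs ony
Hunk 6: at line 2 remove [zuv,xfh] add [msd,znu] -> 12 lines: zgwc plhoh ufk msd znu ecg qzf xgfuv jjjf ais lxs ony
Final line count: 12

Answer: 12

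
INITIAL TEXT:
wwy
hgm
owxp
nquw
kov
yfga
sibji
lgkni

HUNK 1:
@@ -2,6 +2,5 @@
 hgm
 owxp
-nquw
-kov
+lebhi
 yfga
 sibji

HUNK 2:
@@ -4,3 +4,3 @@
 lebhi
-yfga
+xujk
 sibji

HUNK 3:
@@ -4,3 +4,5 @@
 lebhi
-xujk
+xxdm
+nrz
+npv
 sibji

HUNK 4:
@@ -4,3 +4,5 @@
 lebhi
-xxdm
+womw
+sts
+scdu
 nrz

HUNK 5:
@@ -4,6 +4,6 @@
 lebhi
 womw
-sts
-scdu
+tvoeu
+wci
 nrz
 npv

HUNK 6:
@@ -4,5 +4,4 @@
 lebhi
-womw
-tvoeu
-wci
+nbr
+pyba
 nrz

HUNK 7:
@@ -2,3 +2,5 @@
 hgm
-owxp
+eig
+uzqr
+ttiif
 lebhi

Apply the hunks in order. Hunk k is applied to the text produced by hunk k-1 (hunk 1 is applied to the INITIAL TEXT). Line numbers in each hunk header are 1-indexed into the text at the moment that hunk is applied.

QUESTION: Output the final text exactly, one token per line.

Hunk 1: at line 2 remove [nquw,kov] add [lebhi] -> 7 lines: wwy hgm owxp lebhi yfga sibji lgkni
Hunk 2: at line 4 remove [yfga] add [xujk] -> 7 lines: wwy hgm owxp lebhi xujk sibji lgkni
Hunk 3: at line 4 remove [xujk] add [xxdm,nrz,npv] -> 9 lines: wwy hgm owxp lebhi xxdm nrz npv sibji lgkni
Hunk 4: at line 4 remove [xxdm] add [womw,sts,scdu] -> 11 lines: wwy hgm owxp lebhi womw sts scdu nrz npv sibji lgkni
Hunk 5: at line 4 remove [sts,scdu] add [tvoeu,wci] -> 11 lines: wwy hgm owxp lebhi womw tvoeu wci nrz npv sibji lgkni
Hunk 6: at line 4 remove [womw,tvoeu,wci] add [nbr,pyba] -> 10 lines: wwy hgm owxp lebhi nbr pyba nrz npv sibji lgkni
Hunk 7: at line 2 remove [owxp] add [eig,uzqr,ttiif] -> 12 lines: wwy hgm eig uzqr ttiif lebhi nbr pyba nrz npv sibji lgkni

Answer: wwy
hgm
eig
uzqr
ttiif
lebhi
nbr
pyba
nrz
npv
sibji
lgkni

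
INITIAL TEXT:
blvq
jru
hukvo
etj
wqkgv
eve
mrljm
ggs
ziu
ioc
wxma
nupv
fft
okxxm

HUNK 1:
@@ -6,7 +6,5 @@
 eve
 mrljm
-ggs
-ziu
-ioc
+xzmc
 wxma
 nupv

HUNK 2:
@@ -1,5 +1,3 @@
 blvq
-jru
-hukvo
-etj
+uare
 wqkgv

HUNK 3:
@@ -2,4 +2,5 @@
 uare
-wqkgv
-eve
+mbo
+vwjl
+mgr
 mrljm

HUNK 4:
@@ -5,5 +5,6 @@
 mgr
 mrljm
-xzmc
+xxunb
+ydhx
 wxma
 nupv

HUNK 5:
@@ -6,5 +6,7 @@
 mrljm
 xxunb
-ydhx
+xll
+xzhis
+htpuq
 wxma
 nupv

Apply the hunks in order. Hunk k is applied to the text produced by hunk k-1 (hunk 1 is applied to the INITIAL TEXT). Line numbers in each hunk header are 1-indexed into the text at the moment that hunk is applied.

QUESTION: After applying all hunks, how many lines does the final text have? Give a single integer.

Answer: 14

Derivation:
Hunk 1: at line 6 remove [ggs,ziu,ioc] add [xzmc] -> 12 lines: blvq jru hukvo etj wqkgv eve mrljm xzmc wxma nupv fft okxxm
Hunk 2: at line 1 remove [jru,hukvo,etj] add [uare] -> 10 lines: blvq uare wqkgv eve mrljm xzmc wxma nupv fft okxxm
Hunk 3: at line 2 remove [wqkgv,eve] add [mbo,vwjl,mgr] -> 11 lines: blvq uare mbo vwjl mgr mrljm xzmc wxma nupv fft okxxm
Hunk 4: at line 5 remove [xzmc] add [xxunb,ydhx] -> 12 lines: blvq uare mbo vwjl mgr mrljm xxunb ydhx wxma nupv fft okxxm
Hunk 5: at line 6 remove [ydhx] add [xll,xzhis,htpuq] -> 14 lines: blvq uare mbo vwjl mgr mrljm xxunb xll xzhis htpuq wxma nupv fft okxxm
Final line count: 14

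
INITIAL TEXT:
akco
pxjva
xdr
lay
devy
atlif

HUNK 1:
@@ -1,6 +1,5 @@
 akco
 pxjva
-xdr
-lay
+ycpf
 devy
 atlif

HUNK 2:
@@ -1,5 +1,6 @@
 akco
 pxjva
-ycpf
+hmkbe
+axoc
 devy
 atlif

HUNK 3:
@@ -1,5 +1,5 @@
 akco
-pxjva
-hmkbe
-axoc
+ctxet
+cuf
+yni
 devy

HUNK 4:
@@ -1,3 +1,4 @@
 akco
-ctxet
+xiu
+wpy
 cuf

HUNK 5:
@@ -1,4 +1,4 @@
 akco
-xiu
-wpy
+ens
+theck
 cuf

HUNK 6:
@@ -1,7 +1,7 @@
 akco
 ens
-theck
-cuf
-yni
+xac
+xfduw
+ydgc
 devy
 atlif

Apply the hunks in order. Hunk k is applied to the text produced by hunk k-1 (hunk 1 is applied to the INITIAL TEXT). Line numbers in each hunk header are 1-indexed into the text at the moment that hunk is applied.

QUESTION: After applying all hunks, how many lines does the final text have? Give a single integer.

Hunk 1: at line 1 remove [xdr,lay] add [ycpf] -> 5 lines: akco pxjva ycpf devy atlif
Hunk 2: at line 1 remove [ycpf] add [hmkbe,axoc] -> 6 lines: akco pxjva hmkbe axoc devy atlif
Hunk 3: at line 1 remove [pxjva,hmkbe,axoc] add [ctxet,cuf,yni] -> 6 lines: akco ctxet cuf yni devy atlif
Hunk 4: at line 1 remove [ctxet] add [xiu,wpy] -> 7 lines: akco xiu wpy cuf yni devy atlif
Hunk 5: at line 1 remove [xiu,wpy] add [ens,theck] -> 7 lines: akco ens theck cuf yni devy atlif
Hunk 6: at line 1 remove [theck,cuf,yni] add [xac,xfduw,ydgc] -> 7 lines: akco ens xac xfduw ydgc devy atlif
Final line count: 7

Answer: 7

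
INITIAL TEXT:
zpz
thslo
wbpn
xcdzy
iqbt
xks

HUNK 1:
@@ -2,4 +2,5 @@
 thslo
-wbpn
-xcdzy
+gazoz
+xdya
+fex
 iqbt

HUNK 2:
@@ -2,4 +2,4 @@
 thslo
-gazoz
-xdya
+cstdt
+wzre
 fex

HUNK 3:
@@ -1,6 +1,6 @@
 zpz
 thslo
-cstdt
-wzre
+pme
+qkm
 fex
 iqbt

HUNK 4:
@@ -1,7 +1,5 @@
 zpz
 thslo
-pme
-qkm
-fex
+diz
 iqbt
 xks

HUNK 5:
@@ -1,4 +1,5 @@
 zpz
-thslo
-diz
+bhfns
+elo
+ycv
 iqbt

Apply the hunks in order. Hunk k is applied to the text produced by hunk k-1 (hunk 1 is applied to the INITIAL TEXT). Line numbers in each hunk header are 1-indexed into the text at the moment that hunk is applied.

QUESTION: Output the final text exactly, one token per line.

Answer: zpz
bhfns
elo
ycv
iqbt
xks

Derivation:
Hunk 1: at line 2 remove [wbpn,xcdzy] add [gazoz,xdya,fex] -> 7 lines: zpz thslo gazoz xdya fex iqbt xks
Hunk 2: at line 2 remove [gazoz,xdya] add [cstdt,wzre] -> 7 lines: zpz thslo cstdt wzre fex iqbt xks
Hunk 3: at line 1 remove [cstdt,wzre] add [pme,qkm] -> 7 lines: zpz thslo pme qkm fex iqbt xks
Hunk 4: at line 1 remove [pme,qkm,fex] add [diz] -> 5 lines: zpz thslo diz iqbt xks
Hunk 5: at line 1 remove [thslo,diz] add [bhfns,elo,ycv] -> 6 lines: zpz bhfns elo ycv iqbt xks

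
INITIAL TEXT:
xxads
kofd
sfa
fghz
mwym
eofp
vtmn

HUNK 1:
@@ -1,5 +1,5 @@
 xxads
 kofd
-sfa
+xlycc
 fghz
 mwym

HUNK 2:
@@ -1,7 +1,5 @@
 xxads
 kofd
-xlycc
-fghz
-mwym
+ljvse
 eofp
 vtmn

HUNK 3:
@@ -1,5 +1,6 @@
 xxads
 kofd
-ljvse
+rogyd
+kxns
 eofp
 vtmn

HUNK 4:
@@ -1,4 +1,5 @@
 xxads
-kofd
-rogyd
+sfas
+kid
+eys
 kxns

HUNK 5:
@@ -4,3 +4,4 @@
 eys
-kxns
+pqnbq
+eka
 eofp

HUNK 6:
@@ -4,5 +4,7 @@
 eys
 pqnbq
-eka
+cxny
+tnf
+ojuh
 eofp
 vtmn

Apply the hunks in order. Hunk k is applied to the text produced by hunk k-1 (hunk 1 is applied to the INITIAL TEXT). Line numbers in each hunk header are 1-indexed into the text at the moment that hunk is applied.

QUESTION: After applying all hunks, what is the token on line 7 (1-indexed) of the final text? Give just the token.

Answer: tnf

Derivation:
Hunk 1: at line 1 remove [sfa] add [xlycc] -> 7 lines: xxads kofd xlycc fghz mwym eofp vtmn
Hunk 2: at line 1 remove [xlycc,fghz,mwym] add [ljvse] -> 5 lines: xxads kofd ljvse eofp vtmn
Hunk 3: at line 1 remove [ljvse] add [rogyd,kxns] -> 6 lines: xxads kofd rogyd kxns eofp vtmn
Hunk 4: at line 1 remove [kofd,rogyd] add [sfas,kid,eys] -> 7 lines: xxads sfas kid eys kxns eofp vtmn
Hunk 5: at line 4 remove [kxns] add [pqnbq,eka] -> 8 lines: xxads sfas kid eys pqnbq eka eofp vtmn
Hunk 6: at line 4 remove [eka] add [cxny,tnf,ojuh] -> 10 lines: xxads sfas kid eys pqnbq cxny tnf ojuh eofp vtmn
Final line 7: tnf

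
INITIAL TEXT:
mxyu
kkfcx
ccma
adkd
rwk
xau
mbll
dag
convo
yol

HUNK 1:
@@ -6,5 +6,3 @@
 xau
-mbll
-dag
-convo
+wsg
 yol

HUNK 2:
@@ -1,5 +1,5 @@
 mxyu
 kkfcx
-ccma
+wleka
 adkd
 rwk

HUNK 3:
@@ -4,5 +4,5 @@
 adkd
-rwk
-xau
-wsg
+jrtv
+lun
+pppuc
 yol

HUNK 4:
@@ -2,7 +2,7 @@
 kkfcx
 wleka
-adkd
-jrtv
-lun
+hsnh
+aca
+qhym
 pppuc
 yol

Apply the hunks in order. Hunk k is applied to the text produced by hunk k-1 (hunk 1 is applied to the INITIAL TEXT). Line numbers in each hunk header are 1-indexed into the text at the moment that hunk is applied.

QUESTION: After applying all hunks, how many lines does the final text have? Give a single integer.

Hunk 1: at line 6 remove [mbll,dag,convo] add [wsg] -> 8 lines: mxyu kkfcx ccma adkd rwk xau wsg yol
Hunk 2: at line 1 remove [ccma] add [wleka] -> 8 lines: mxyu kkfcx wleka adkd rwk xau wsg yol
Hunk 3: at line 4 remove [rwk,xau,wsg] add [jrtv,lun,pppuc] -> 8 lines: mxyu kkfcx wleka adkd jrtv lun pppuc yol
Hunk 4: at line 2 remove [adkd,jrtv,lun] add [hsnh,aca,qhym] -> 8 lines: mxyu kkfcx wleka hsnh aca qhym pppuc yol
Final line count: 8

Answer: 8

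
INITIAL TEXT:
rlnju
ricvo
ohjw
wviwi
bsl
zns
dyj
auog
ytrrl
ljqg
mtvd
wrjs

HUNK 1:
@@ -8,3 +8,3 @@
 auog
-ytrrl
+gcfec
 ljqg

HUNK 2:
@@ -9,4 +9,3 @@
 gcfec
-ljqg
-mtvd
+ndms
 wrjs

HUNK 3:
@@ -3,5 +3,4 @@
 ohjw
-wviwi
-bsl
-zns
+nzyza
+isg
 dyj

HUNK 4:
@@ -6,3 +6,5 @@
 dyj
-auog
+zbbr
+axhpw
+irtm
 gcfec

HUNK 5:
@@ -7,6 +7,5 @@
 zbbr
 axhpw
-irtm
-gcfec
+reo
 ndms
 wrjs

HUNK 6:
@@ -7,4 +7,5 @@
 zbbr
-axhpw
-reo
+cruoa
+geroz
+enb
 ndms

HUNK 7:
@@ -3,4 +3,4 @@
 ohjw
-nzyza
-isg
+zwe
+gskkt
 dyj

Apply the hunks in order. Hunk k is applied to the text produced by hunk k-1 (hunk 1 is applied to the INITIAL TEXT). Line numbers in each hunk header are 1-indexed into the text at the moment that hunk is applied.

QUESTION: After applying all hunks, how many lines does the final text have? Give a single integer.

Answer: 12

Derivation:
Hunk 1: at line 8 remove [ytrrl] add [gcfec] -> 12 lines: rlnju ricvo ohjw wviwi bsl zns dyj auog gcfec ljqg mtvd wrjs
Hunk 2: at line 9 remove [ljqg,mtvd] add [ndms] -> 11 lines: rlnju ricvo ohjw wviwi bsl zns dyj auog gcfec ndms wrjs
Hunk 3: at line 3 remove [wviwi,bsl,zns] add [nzyza,isg] -> 10 lines: rlnju ricvo ohjw nzyza isg dyj auog gcfec ndms wrjs
Hunk 4: at line 6 remove [auog] add [zbbr,axhpw,irtm] -> 12 lines: rlnju ricvo ohjw nzyza isg dyj zbbr axhpw irtm gcfec ndms wrjs
Hunk 5: at line 7 remove [irtm,gcfec] add [reo] -> 11 lines: rlnju ricvo ohjw nzyza isg dyj zbbr axhpw reo ndms wrjs
Hunk 6: at line 7 remove [axhpw,reo] add [cruoa,geroz,enb] -> 12 lines: rlnju ricvo ohjw nzyza isg dyj zbbr cruoa geroz enb ndms wrjs
Hunk 7: at line 3 remove [nzyza,isg] add [zwe,gskkt] -> 12 lines: rlnju ricvo ohjw zwe gskkt dyj zbbr cruoa geroz enb ndms wrjs
Final line count: 12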